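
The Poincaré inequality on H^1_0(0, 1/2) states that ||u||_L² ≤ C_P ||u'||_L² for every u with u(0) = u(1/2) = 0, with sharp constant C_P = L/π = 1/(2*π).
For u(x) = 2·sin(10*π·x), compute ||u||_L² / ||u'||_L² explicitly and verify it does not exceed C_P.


||u||_L² / ||u'||_L² = 1/(10*π) < C_P = 1/(2*π).

u(x) = 2·sin(10*π·x), so u'(x) = 20*π*cos(10*π*x).
Writing u(x) = A·sin(kπx/L) with A = 2 and k = 5, use ∫_0^L sin²(kπx/L) dx = L/2 and ∫_0^L cos²(kπx/L) dx = L/2.
u² = 4·sin²(10*π·x) and (u')² = 400*π^2·cos²(10*π·x), and each of sin², cos² integrates to L/2 = 1/4 over (0, 1/2).
∫_0^1/2 u² dx = 1, so ||u||_L² = 1.
∫_0^1/2 (u')² dx = 100*π^2, so ||u'||_L² = 10*π.
Ratio ||u||_L² / ||u'||_L² = 1/(10*π).
Sharp Poincaré constant on H^1_0(0, 1/2) is C_P = L/π = 1/(2*π), achieved by sin(2*π·x).
This is the k = 5 harmonic; the ratio L/(kπ) is strictly less than C_P = L/π, consistent with the sharp inequality ||u||_L² ≤ C_P ||u'||_L².


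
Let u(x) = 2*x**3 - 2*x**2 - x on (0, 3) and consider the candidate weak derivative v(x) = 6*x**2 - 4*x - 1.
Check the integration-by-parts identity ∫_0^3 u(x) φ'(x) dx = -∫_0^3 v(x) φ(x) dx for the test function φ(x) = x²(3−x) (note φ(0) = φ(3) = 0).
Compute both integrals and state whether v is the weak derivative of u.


LHS = -1809/20, RHS = -1809/20. Yes, v = u' weakly.

u(x) = 2*x**3 - 2*x**2 - x, classical derivative u'(x) = 6*x**2 - 4*x - 1.
φ(x) = x²(3−x), so φ'(x) = 3*x*(2 - x).
Note φ(0) = φ(3) = 0, so the boundary term u·φ vanishes.
LHS = ∫_0^3 u(x) φ'(x) dx = ∫_0^3 (-6*x^5 + 18*x^4 - 9*x^3 - 6*x^2) dx. Term by term:
  ∫_0^3 -6*x^5 dx = -729;  ∫_0^3 18*x^4 dx = 4374/5;  ∫_0^3 -9*x^3 dx = -729/4;
  ∫_0^3 -6*x^2 dx = -54.
Sum: -729 + 4374/5 − 729/4 − 54 = -1809/20.
So LHS = -1809/20.
∫_0^3 v(x) φ(x) dx = ∫_0^3 (-6*x^5 + 22*x^4 - 11*x^3 - 3*x^2) dx. Term by term:
  ∫_0^3 -6*x^5 dx = -729;  ∫_0^3 22*x^4 dx = 5346/5;  ∫_0^3 -11*x^3 dx = -891/4;
  ∫_0^3 -3*x^2 dx = -27.
Sum: -729 + 5346/5 − 891/4 − 27 = 1809/20.
So RHS = -∫_0^3 v(x) φ(x) dx = -1809/20.
LHS = RHS, so the identity holds for this test φ.
Moreover u is smooth here and v(x) = u'(x) = 6*x**2 - 4*x - 1 pointwise, so the identity holds for every test function. Hence v is the weak derivative of u.


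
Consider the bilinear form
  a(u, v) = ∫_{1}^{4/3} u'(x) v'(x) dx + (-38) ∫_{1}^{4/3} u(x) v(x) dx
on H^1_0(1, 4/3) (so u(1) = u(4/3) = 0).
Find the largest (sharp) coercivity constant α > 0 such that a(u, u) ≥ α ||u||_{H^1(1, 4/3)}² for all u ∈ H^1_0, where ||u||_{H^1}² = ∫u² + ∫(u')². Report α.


α = (-38 + 9*π^2)/(1 + 9*π^2)

Coercivity of a(·,·) on H^1_0(1, 4/3) means a(u, u) ≥ α ||u||_{H^1}² for every u ∈ H^1_0.
The interval has length L = 1/3, and Poincaré/coercivity depend only on L. Here a(u, u) = ∫(u')² + (-38)·∫u².
Here c = -38 < 0 with |c| < (π/L)² = 9*π^2, so coercivity still holds. The condition a(u,u) ≥ α||u||_{H^1}² reads (1−α)∫(u')² ≥ (α−c)∫u². Any admissible α is ≤ 1 (rapidly oscillating u have ∫u²/∫(u')² → 0), and α = 1 would force 0 ≥ (1−c)∫u², impossible since c < 1; so 1−α > 0. By the sharp Poincaré inequality on H^1_0 of an interval of length L, ∫(u')² ≥ (π/L)²∫u² with equality for the first sine mode sin(π(x−x₀)/L) (x₀ the left endpoint), so the inequality holds for all u iff (1−α)(π/L)² ≥ α − c, i.e. α ≤ ((π/L)² + c)/((π/L)² + 1) = (1 + c(L/π)²)/(1 + (L/π)²). (Direct route, valid since c ≤ 0: Poincaré gives c∫u² ≥ c(L/π)²∫(u')², so a(u,u) ≥ (1 + c(L/π)²)∫(u')², while ||u||_{H^1}² ≤ (1 + (L/π)²)∫(u')²; dividing yields the same α.) With (π/L)² = 9*π^2 and c = -38, the largest admissible constant is α = ((π/L)² + c)/((π/L)² + 1).
Simplifying, α = (-38 + 9*π^2)/(1 + 9*π^2).


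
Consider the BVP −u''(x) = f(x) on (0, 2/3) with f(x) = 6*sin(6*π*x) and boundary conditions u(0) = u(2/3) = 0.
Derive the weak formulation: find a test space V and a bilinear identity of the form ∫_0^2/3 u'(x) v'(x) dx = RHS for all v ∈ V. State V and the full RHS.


V = H^1_0(0, 2/3) (so v(0) = v(2/3) = 0); weak form: ∫_0^2/3 u'v' dx = ∫_0^2/3 (6*sin(6*π*x)) v dx for all v ∈ V.

Multiply both sides by a test function v and integrate from 0 to 2/3:
  ∫_0^2/3 −u''(x) v(x) dx = ∫_0^2/3 f(x) v(x) dx.
Integrate the LHS by parts once:
  ∫_0^2/3 −u'' v dx = −[u'(x) v(x)]_0^2/3 + ∫_0^2/3 u'(x) v'(x) dx.
Thus ∫_0^2/3 u'(x) v'(x) dx = ∫_0^2/3 f(x) v(x) dx + [u'(x) v(x)]_0^2/3.
Choose V so that boundary terms are either known or forced to vanish.
u is Dirichlet: u(0) = u(2/3) = 0. Let V = H^1_0(0, 2/3); then v(0) = v(2/3) = 0, and [u' v]_0^2/3 = 0.
Weak formulation: find u (satisfying any essential BC) such that ∫_0^2/3 u'(x) v'(x) dx = ∫_0^2/3 f v dx for all v ∈ V.
Substituting f(x) = 6*sin(6*π*x), the right-hand side is ∫_0^2/3 (6*sin(6*π*x)) v dx.


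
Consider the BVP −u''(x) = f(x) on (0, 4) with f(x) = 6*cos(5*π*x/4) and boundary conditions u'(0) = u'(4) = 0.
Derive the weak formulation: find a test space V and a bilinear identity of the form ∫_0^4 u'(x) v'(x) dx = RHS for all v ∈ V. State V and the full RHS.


V = H^1(0, 4) (no boundary constraint on v; u is determined up to an additive constant); weak form: ∫_0^4 u'v' dx = ∫_0^4 (6*cos(5*π*x/4)) v dx for all v ∈ V.

Multiply both sides by a test function v and integrate from 0 to 4:
  ∫_0^4 −u''(x) v(x) dx = ∫_0^4 f(x) v(x) dx.
Integrate the LHS by parts once:
  ∫_0^4 −u'' v dx = −[u'(x) v(x)]_0^4 + ∫_0^4 u'(x) v'(x) dx.
Thus ∫_0^4 u'(x) v'(x) dx = ∫_0^4 f(x) v(x) dx + [u'(x) v(x)]_0^4.
Choose V so that boundary terms are either known or forced to vanish.
u has homogeneous Neumann: u'(0) = u'(4) = 0. So [u' v]_0^4 = 0·v(4) − 0·v(0) = 0 for any v; take V = H^1(0, 4).
Weak formulation: find u (satisfying any essential BC) such that ∫_0^4 u'(x) v'(x) dx = ∫_0^4 f v dx for all v ∈ V (homogeneous Neumann, so boundary terms vanish).
Substituting f(x) = 6*cos(5*π*x/4), the right-hand side is ∫_0^4 (6*cos(5*π*x/4)) v dx.
Compatibility check (pure Neumann): taking v ≡ 1 ∈ V gives 0 = ∫_0^4 f dx + (0) − (0), i.e. ∫_0^4 f dx must equal u'(0) − u'(4) = 0. Indeed ∫_0^4 (6*cos(5*π*x/4)) dx = 0, so the data are compatible. The solution is then unique only up to an additive constant (fix it e.g. by requiring ∫_0^4 u dx = 0).


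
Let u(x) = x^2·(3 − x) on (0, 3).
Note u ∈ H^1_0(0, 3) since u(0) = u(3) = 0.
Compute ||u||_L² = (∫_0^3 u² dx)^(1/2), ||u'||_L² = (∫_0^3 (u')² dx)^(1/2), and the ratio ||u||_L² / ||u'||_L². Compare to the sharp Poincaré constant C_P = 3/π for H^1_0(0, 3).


||u||_L² / ||u'||_L² = 3*sqrt(14)/14 < C_P = 3/π.

u(x) = x^2·(3 − x), so u'(x) = 3*x*(2 - x).
u(x) = x^2·(3 − x) vanishes at x = 0 and x = 3, so u ∈ H^1_0(0, 3). Differentiate via the product rule and integrate the resulting polynomials term by term.
  ∫_0^3 u² dx = ∫_0^3 (x^6 - 6*x^5 + 9*x^4) dx. Term by term:
    ∫_0^3 x^6 dx = 2187/7;  ∫_0^3 -6*x^5 dx = -729;  ∫_0^3 9*x^4 dx = 2187/5.
  Sum: 2187/7 − 729 + 2187/5 = 729/35.
  ∫_0^3 (u')² dx = ∫_0^3 (9*x^4 - 36*x^3 + 36*x^2) dx. Term by term:
    ∫_0^3 9*x^4 dx = 2187/5;  ∫_0^3 -36*x^3 dx = -729;  ∫_0^3 36*x^2 dx = 324.
  Sum: 2187/5 − 729 + 324 = 162/5.
∫_0^3 u² dx = 729/35, so ||u||_L² = 27*sqrt(35)/35.
∫_0^3 (u')² dx = 162/5, so ||u'||_L² = 9*sqrt(10)/5.
Ratio ||u||_L² / ||u'||_L² = 3*sqrt(14)/14.
Sharp Poincaré constant on H^1_0(0, 3) is C_P = L/π = 3/π, achieved by sin(π/3·x).
A polynomial bump cannot attain the sharp Poincaré constant (only the first sine eigenfunction does), so the ratio is strictly less than C_P, consistent with ||u||_L² ≤ C_P ||u'||_L².


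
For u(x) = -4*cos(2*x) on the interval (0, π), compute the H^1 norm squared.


||u||_{H^1(0,π)}^2 = 40*π

u'(x) = 8*sin(2*x).
Expand u² and (u')² and integrate term by term on (0, π), using: for integers n ≥ 1, ∫_0^π sin²(nx) dx = ∫_0^π cos²(nx) dx = π/2; for n ≠ n', ∫_0^π sin(nx)sin(n'x) dx = ∫_0^π cos(nx)cos(n'x) dx = 0; and by product-to-sum, ∫_0^π sin(nx)cos(n'x) dx = ½∫_0^π [sin((n+n')x) + sin((n−n')x)] dx, which is 0 when n+n' is even and 2n/(n²−n'²) when n+n' is odd (it need not vanish on (0, π)).
  u² squared terms: (-4)²·∫cos(2x)² dx = 16·π/2 = 8*π.
  So ∫_0^π u² dx = 8*π.
  (u')² squared terms: (8)²·∫sin(2x)² dx = 64·π/2 = 32*π.
  So ∫_0^π (u')² dx = 32*π.
||u||_{H^1}^2 = (8*π) + (32*π) = 40*π.


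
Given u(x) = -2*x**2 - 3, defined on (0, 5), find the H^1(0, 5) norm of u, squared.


||u||_{H^1}^2 = 11135/3

The H^1 norm (squared) on an interval (0, L) is
  ||u||_{H^1}^2 = ∫_0^L u(x)^2 dx + ∫_0^L u'(x)^2 dx.
Compute u'(x) = -4*x.
Then u(x)^2 = 4*x**4 + 12*x**2 + 9 and u'(x)^2 = 16*x**2.
Integrate each monomial from 0 to 5 using ∫_0^5 c·x^n dx = c·5^(n+1)/(n+1):
  ∫_0^5 u(x)^2 dx = ∫_0^5 (4*x^4 + 12*x^2 + 9) dx. Term by term:
    ∫_0^5 4*x^4 dx = 2500;  ∫_0^5 12*x^2 dx = 500;  ∫_0^5 9 dx = 45.
  Sum: 2500 + 500 + 45 = 3045.
  ∫_0^5 u'(x)^2 dx = ∫_0^5 (16*x^2) dx. Term by term:
    ∫_0^5 16*x^2 dx = 2000/3.
Adding: ||u||_{H^1}^2 = 3045 + 2000/3 = 11135/3.


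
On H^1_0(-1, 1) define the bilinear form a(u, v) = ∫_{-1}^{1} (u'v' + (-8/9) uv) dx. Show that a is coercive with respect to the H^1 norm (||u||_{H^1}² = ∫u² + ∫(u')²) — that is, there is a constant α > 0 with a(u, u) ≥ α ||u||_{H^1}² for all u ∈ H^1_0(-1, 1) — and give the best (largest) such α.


α = (-32/9 + π^2)/(4 + π^2)

Coercivity of a(·,·) on H^1_0(-1, 1) means a(u, u) ≥ α ||u||_{H^1}² for every u ∈ H^1_0.
The interval has length L = 2, and Poincaré/coercivity depend only on L. Here a(u, u) = ∫(u')² + (-8/9)·∫u².
Here c = -8/9 < 0 with |c| < (π/L)² = π^2/4, so coercivity still holds. The condition a(u,u) ≥ α||u||_{H^1}² reads (1−α)∫(u')² ≥ (α−c)∫u². Any admissible α is ≤ 1 (rapidly oscillating u have ∫u²/∫(u')² → 0), and α = 1 would force 0 ≥ (1−c)∫u², impossible since c < 1; so 1−α > 0. By the sharp Poincaré inequality on H^1_0 of an interval of length L, ∫(u')² ≥ (π/L)²∫u² with equality for the first sine mode sin(π(x−x₀)/L) (x₀ the left endpoint), so the inequality holds for all u iff (1−α)(π/L)² ≥ α − c, i.e. α ≤ ((π/L)² + c)/((π/L)² + 1) = (1 + c(L/π)²)/(1 + (L/π)²). (Direct route, valid since c ≤ 0: Poincaré gives c∫u² ≥ c(L/π)²∫(u')², so a(u,u) ≥ (1 + c(L/π)²)∫(u')², while ||u||_{H^1}² ≤ (1 + (L/π)²)∫(u')²; dividing yields the same α.) With (π/L)² = π^2/4 and c = -8/9, the largest admissible constant is α = ((π/L)² + c)/((π/L)² + 1).
Simplifying, α = (-32/9 + π^2)/(4 + π^2).


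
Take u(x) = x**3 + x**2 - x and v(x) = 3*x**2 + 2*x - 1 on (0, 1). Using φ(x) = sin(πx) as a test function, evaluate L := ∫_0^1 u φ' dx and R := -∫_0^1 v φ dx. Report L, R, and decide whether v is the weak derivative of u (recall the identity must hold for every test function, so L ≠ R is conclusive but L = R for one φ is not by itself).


LHS = -3/π + 12/π^3, RHS = -3/π + 12/π^3. Yes, v = u' weakly.

u(x) = x**3 + x**2 - x, classical derivative u'(x) = 3*x**2 + 2*x - 1.
φ(x) = sin(πx), so φ'(x) = π*cos(π*x).
Note φ(0) = φ(1) = 0, so the boundary term u·φ vanishes.
LHS = ∫_0^1 u(x) φ'(x) dx = ∫_0^1 (π*x^3*cos(π*x) + π*x^2*cos(π*x) - π*x*cos(π*x)) dx. Term by term:
  ∫_0^1 π*x^2*cos(π*x) dx = -2/π;  ∫_0^1 π*x^3*cos(π*x) dx = -3/π + 12/π^3;  ∫_0^1 -π*x*cos(π*x) dx = 2/π.
Sum: -2/π + -3/π + 12/π^3 + 2/π = -3/π + 12/π^3.
So LHS = -3/π + 12/π^3.
∫_0^1 v(x) φ(x) dx = ∫_0^1 (3*x^2*sin(π*x) + 2*x*sin(π*x) - sin(π*x)) dx. Term by term:
  ∫_0^1 -sin(π*x) dx = -2/π;  ∫_0^1 2*x*sin(π*x) dx = 2/π;  ∫_0^1 3*x^2*sin(π*x) dx = -12/π^3 + 3/π.
Sum: -2/π + 2/π + -12/π^3 + 3/π = -12/π^3 + 3/π.
So RHS = -∫_0^1 v(x) φ(x) dx = -3/π + 12/π^3.
LHS = RHS, so the identity holds for this test φ.
Moreover u is smooth here and v(x) = u'(x) = 3*x**2 + 2*x - 1 pointwise, so the identity holds for every test function. Hence v is the weak derivative of u.


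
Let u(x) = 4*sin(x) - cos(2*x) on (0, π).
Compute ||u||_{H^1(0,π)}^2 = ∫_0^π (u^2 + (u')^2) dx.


||u||_{H^1(0,π)}^2 = 80/3 + 37*π/2

u'(x) = 2*sin(2*x) + 4*cos(x).
Expand u² and (u')² and integrate term by term on (0, π), using: for integers n ≥ 1, ∫_0^π sin²(nx) dx = ∫_0^π cos²(nx) dx = π/2; for n ≠ n', ∫_0^π sin(nx)sin(n'x) dx = ∫_0^π cos(nx)cos(n'x) dx = 0; and by product-to-sum, ∫_0^π sin(nx)cos(n'x) dx = ½∫_0^π [sin((n+n')x) + sin((n−n')x)] dx, which is 0 when n+n' is even and 2n/(n²−n'²) when n+n' is odd (it need not vanish on (0, π)).
  u² squared terms: (-1)²·∫cos(2x)² dx = 1·π/2 = π/2;  (4)²·∫sin(x)² dx = 16·π/2 = 8*π.
  u² cross terms: 2·(-1)·(4)·∫cos(2x)·sin(x) dx = -8·(-2/3) = 16/3.
  So ∫_0^π u² dx = π/2 + 8*π + 16/3 = 16/3 + 17*π/2.
  (u')² squared terms: (2)²·∫sin(2x)² dx = 4·π/2 = 2*π;  (4)²·∫cos(x)² dx = 16·π/2 = 8*π.
  (u')² cross terms: 2·(2)·(4)·∫sin(2x)·cos(x) dx = 16·(4/3) = 64/3.
  So ∫_0^π (u')² dx = 2*π + 8*π + 64/3 = 64/3 + 10*π.
||u||_{H^1}^2 = (16/3 + 17*π/2) + (64/3 + 10*π) = 80/3 + 37*π/2.


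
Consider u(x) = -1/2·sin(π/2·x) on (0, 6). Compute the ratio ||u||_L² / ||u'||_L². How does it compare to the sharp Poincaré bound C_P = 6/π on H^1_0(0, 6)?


||u||_L² / ||u'||_L² = 2/π < C_P = 6/π.

u(x) = -1/2·sin(π/2·x), so u'(x) = -π*cos(π*x/2)/4.
Writing u(x) = A·sin(kπx/L) with A = -1/2 and k = 3, use ∫_0^L sin²(kπx/L) dx = L/2 and ∫_0^L cos²(kπx/L) dx = L/2.
u² = 1/4·sin²(π/2·x) and (u')² = π^2/16·cos²(π/2·x), and each of sin², cos² integrates to L/2 = 3 over (0, 6).
∫_0^6 u² dx = 3/4, so ||u||_L² = sqrt(3)/2.
∫_0^6 (u')² dx = 3*π^2/16, so ||u'||_L² = sqrt(3)*π/4.
Ratio ||u||_L² / ||u'||_L² = 2/π.
Sharp Poincaré constant on H^1_0(0, 6) is C_P = L/π = 6/π, achieved by sin(π/6·x).
This is the k = 3 harmonic; the ratio L/(kπ) is strictly less than C_P = L/π, consistent with the sharp inequality ||u||_L² ≤ C_P ||u'||_L².


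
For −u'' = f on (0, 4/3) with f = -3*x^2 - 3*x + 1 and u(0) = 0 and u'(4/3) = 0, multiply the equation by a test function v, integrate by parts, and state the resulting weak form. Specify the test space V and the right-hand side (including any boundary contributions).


V = {v ∈ H^1(0, 4/3) : v(0) = 0} (test functions vanish at x = 0 where u is specified); weak form: ∫_0^4/3 u'v' dx = ∫_0^4/3 (-3*x^2 - 3*x + 1) v dx for all v ∈ V.

Multiply both sides by a test function v and integrate from 0 to 4/3:
  ∫_0^4/3 −u''(x) v(x) dx = ∫_0^4/3 f(x) v(x) dx.
Integrate the LHS by parts once:
  ∫_0^4/3 −u'' v dx = −[u'(x) v(x)]_0^4/3 + ∫_0^4/3 u'(x) v'(x) dx.
Thus ∫_0^4/3 u'(x) v'(x) dx = ∫_0^4/3 f(x) v(x) dx + [u'(x) v(x)]_0^4/3.
Choose V so that boundary terms are either known or forced to vanish.
Mixed BC: u(0) = 0 (Dirichlet) and u'(4/3) = 0 (Neumann). Define V = {v ∈ H^1(0, 4/3) : v(0) = 0}. Then [u' v]_0^4/3 = u'(4/3)·v(4/3) − u'(0)·0 = 0.
Weak formulation: find u (satisfying any essential BC) such that ∫_0^4/3 u'(x) v'(x) dx = ∫_0^4/3 f v dx for all v ∈ V (Dirichlet at 0 absorbed into V; the Neumann datum at x = 4/3 is zero, so no boundary term remains).
Substituting f(x) = -3*x^2 - 3*x + 1, the right-hand side is ∫_0^4/3 (-3*x^2 - 3*x + 1) v dx.


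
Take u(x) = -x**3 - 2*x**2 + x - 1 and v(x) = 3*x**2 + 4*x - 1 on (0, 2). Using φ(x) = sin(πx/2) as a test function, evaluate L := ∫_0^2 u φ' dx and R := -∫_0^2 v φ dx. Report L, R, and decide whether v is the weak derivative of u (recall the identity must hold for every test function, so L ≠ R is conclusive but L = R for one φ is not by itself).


LHS = -96/π^3 + 36/π, RHS = -36/π + 96/π^3. No, v is not the weak derivative of u.

u(x) = -x**3 - 2*x**2 + x - 1, classical derivative u'(x) = -3*x**2 - 4*x + 1.
φ(x) = sin(πx/2), so φ'(x) = π*cos(π*x/2)/2.
Note φ(0) = φ(2) = 0, so the boundary term u·φ vanishes.
LHS = ∫_0^2 u(x) φ'(x) dx = ∫_0^2 (-π*x^3*cos(π*x/2)/2 - π*x^2*cos(π*x/2) + π*x*cos(π*x/2)/2 - π*cos(π*x/2)/2) dx. Term by term:
  ∫_0^2 -π*cos(π*x/2)/2 dx = 0;  ∫_0^2 π*x*cos(π*x/2)/2 dx = -4/π;  ∫_0^2 -π*x^2*cos(π*x/2) dx = 16/π;
  ∫_0^2 -π*x^3*cos(π*x/2)/2 dx = -96/π^3 + 24/π.
Sum: 0 − 4/π + 16/π + -96/π^3 + 24/π = -96/π^3 + 36/π.
So LHS = -96/π^3 + 36/π.
∫_0^2 v(x) φ(x) dx = ∫_0^2 (3*x^2*sin(π*x/2) + 4*x*sin(π*x/2) - sin(π*x/2)) dx. Term by term:
  ∫_0^2 -sin(π*x/2) dx = -4/π;  ∫_0^2 3*x^2*sin(π*x/2) dx = -96/π^3 + 24/π;  ∫_0^2 4*x*sin(π*x/2) dx = 16/π.
Sum: -4/π + -96/π^3 + 24/π + 16/π = -96/π^3 + 36/π.
So RHS = -∫_0^2 v(x) φ(x) dx = -36/π + 96/π^3.
LHS − RHS = -192/π^3 + 72/π ≠ 0, so the identity fails.
(For a valid weak derivative the identity must hold for EVERY test function, in particular this one. The failure shows v is NOT the weak derivative of u.)
Correct weak derivative would be u'(x) = -3*x**2 - 4*x + 1.


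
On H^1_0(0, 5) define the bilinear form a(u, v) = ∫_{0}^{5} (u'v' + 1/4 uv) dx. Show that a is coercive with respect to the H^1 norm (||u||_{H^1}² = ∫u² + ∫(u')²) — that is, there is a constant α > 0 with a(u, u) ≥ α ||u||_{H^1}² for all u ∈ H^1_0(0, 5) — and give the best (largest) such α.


α = (25/4 + π^2)/(π^2 + 25)

Coercivity of a(·,·) on H^1_0(0, 5) means a(u, u) ≥ α ||u||_{H^1}² for every u ∈ H^1_0.
The interval has length L = 5, and Poincaré/coercivity depend only on L. Here a(u, u) = ∫(u')² + (1/4)·∫u².
Here 0 < c = 1/4 < 1. The condition a(u,u) ≥ α||u||_{H^1}² reads (1−α)∫(u')² ≥ (α−c)∫u². Any admissible α is ≤ 1 (rapidly oscillating u have ∫u²/∫(u')² → 0), and α = 1 would force 0 ≥ (1−c)∫u², impossible since c < 1; so 1−α > 0. By the sharp Poincaré inequality on H^1_0 of an interval of length L, ∫(u')² ≥ (π/L)²∫u² with equality for the first sine mode sin(π(x−x₀)/L) (x₀ the left endpoint), so the inequality holds for all u iff (1−α)(π/L)² ≥ α − c, i.e. α ≤ ((π/L)² + c)/((π/L)² + 1) = (1 + c(L/π)²)/(1 + (L/π)²). With (π/L)² = π^2/25 and c = 1/4, the largest admissible constant is α = ((π/L)² + c)/((π/L)² + 1).
Simplifying, α = (25/4 + π^2)/(π^2 + 25).


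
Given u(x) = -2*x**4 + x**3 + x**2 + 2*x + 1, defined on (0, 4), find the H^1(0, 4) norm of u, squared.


||u||_{H^1}^2 = 58223036/315

The H^1 norm (squared) on an interval (0, L) is
  ||u||_{H^1}^2 = ∫_0^L u(x)^2 dx + ∫_0^L u'(x)^2 dx.
Compute u'(x) = -8*x**3 + 3*x**2 + 2*x + 2.
Then u(x)^2 = 4*x**8 - 4*x**7 - 3*x**6 - 6*x**5 + x**4 + 6*x**3 + 6*x**2 + 4*x + 1 and u'(x)^2 = 64*x**6 - 48*x**5 - 23*x**4 - 20*x**3 + 16*x**2 + 8*x + 4.
Integrate each monomial from 0 to 4 using ∫_0^4 c·x^n dx = c·4^(n+1)/(n+1):
  ∫_0^4 u(x)^2 dx = ∫_0^4 (4*x^8 - 4*x^7 - 3*x^6 - 6*x^5 + x^4 + 6*x^3 + 6*x^2 + 4*x + 1) dx. Term by term:
    ∫_0^4 4*x^8 dx = 1048576/9;  ∫_0^4 -4*x^7 dx = -32768;  ∫_0^4 -3*x^6 dx = -49152/7;
    ∫_0^4 -6*x^5 dx = -4096;  ∫_0^4 x^4 dx = 1024/5;  ∫_0^4 6*x^3 dx = 384;
    ∫_0^4 6*x^2 dx = 128;  ∫_0^4 4*x dx = 32;  ∫_0^4 1 dx = 4.
  Sum: 1048576/9 − 32768 − 49152/7 − 4096 + 1024/5 + 384 + 128 + 32 + 4 = 23113292/315.
  ∫_0^4 u'(x)^2 dx = ∫_0^4 (64*x^6 - 48*x^5 - 23*x^4 - 20*x^3 + 16*x^2 + 8*x + 4) dx. Term by term:
    ∫_0^4 64*x^6 dx = 1048576/7;  ∫_0^4 -48*x^5 dx = -32768;  ∫_0^4 -23*x^4 dx = -23552/5;
    ∫_0^4 -20*x^3 dx = -1280;  ∫_0^4 16*x^2 dx = 1024/3;  ∫_0^4 8*x dx = 64;
    ∫_0^4 4 dx = 16.
  Sum: 1048576/7 − 32768 − 23552/5 − 1280 + 1024/3 + 64 + 16 = 11703248/105.
Adding: ||u||_{H^1}^2 = 23113292/315 + 11703248/105 = 58223036/315.


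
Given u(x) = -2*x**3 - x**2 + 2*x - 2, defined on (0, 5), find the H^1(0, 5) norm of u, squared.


||u||_{H^1}^2 = 1614890/21

The H^1 norm (squared) on an interval (0, L) is
  ||u||_{H^1}^2 = ∫_0^L u(x)^2 dx + ∫_0^L u'(x)^2 dx.
Compute u'(x) = -6*x**2 - 2*x + 2.
Then u(x)^2 = 4*x**6 + 4*x**5 - 7*x**4 + 4*x**3 + 8*x**2 - 8*x + 4 and u'(x)^2 = 36*x**4 + 24*x**3 - 20*x**2 - 8*x + 4.
Integrate each monomial from 0 to 5 using ∫_0^5 c·x^n dx = c·5^(n+1)/(n+1):
  ∫_0^5 u(x)^2 dx = ∫_0^5 (4*x^6 + 4*x^5 - 7*x^4 + 4*x^3 + 8*x^2 - 8*x + 4) dx. Term by term:
    ∫_0^5 4*x^6 dx = 312500/7;  ∫_0^5 4*x^5 dx = 31250/3;  ∫_0^5 -7*x^4 dx = -4375;
    ∫_0^5 4*x^3 dx = 625;  ∫_0^5 8*x^2 dx = 1000/3;  ∫_0^5 -8*x dx = -100;
    ∫_0^5 4 dx = 20.
  Sum: 312500/7 + 31250/3 − 4375 + 625 + 1000/3 − 100 + 20 = 360940/7.
  ∫_0^5 u'(x)^2 dx = ∫_0^5 (36*x^4 + 24*x^3 - 20*x^2 - 8*x + 4) dx. Term by term:
    ∫_0^5 36*x^4 dx = 22500;  ∫_0^5 24*x^3 dx = 3750;  ∫_0^5 -20*x^2 dx = -2500/3;
    ∫_0^5 -8*x dx = -100;  ∫_0^5 4 dx = 20.
  Sum: 22500 + 3750 − 2500/3 − 100 + 20 = 76010/3.
Adding: ||u||_{H^1}^2 = 360940/7 + 76010/3 = 1614890/21.


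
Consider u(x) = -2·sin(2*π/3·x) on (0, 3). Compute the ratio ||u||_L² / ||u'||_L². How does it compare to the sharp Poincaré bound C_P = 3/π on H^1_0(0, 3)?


||u||_L² / ||u'||_L² = 3/(2*π) < C_P = 3/π.

u(x) = -2·sin(2*π/3·x), so u'(x) = -4*π*cos(2*π*x/3)/3.
Writing u(x) = A·sin(kπx/L) with A = -2 and k = 2, use ∫_0^L sin²(kπx/L) dx = L/2 and ∫_0^L cos²(kπx/L) dx = L/2.
u² = 4·sin²(2*π/3·x) and (u')² = 16*π^2/9·cos²(2*π/3·x), and each of sin², cos² integrates to L/2 = 3/2 over (0, 3).
∫_0^3 u² dx = 6, so ||u||_L² = sqrt(6).
∫_0^3 (u')² dx = 8*π^2/3, so ||u'||_L² = 2*sqrt(6)*π/3.
Ratio ||u||_L² / ||u'||_L² = 3/(2*π).
Sharp Poincaré constant on H^1_0(0, 3) is C_P = L/π = 3/π, achieved by sin(π/3·x).
This is the k = 2 harmonic; the ratio L/(kπ) is strictly less than C_P = L/π, consistent with the sharp inequality ||u||_L² ≤ C_P ||u'||_L².


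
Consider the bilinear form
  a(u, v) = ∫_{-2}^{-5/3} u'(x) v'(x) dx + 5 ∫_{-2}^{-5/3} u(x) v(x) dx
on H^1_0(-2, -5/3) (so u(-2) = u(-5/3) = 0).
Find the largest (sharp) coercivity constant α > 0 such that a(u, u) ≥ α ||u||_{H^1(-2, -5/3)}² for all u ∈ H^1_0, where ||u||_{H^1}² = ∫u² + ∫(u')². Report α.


α = 1

Coercivity of a(·,·) on H^1_0(-2, -5/3) means a(u, u) ≥ α ||u||_{H^1}² for every u ∈ H^1_0.
The interval has length L = 1/3, and Poincaré/coercivity depend only on L. Here a(u, u) = ∫(u')² + (5)·∫u².
Here c = 5 ≥ 1, so a(u,u) = ∫(u')² + c∫u² ≥ ∫(u')² + ∫u² = ||u||_{H^1}², i.e. α = 1 works. No larger α is possible: a(u,u) ≥ α||u||_{H^1}² means (1−α)∫(u')² ≥ (α−c)∫u², and for the modes u_n = sin(nπ(x−x₀)/L) (x₀ the left endpoint) one has ∫u_n²/∫(u_n')² = (L/(nπ))² → 0, so a(u_n,u_n)/||u_n||_{H^1}² → 1. Hence the optimal constant is α = 1.
Therefore α = 1.


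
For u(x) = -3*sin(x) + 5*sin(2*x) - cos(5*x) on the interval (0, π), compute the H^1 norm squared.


||u||_{H^1(0,π)}^2 = 1040/21 + 169*π/2

u'(x) = 5*sin(5*x) - 3*cos(x) + 10*cos(2*x).
Expand u² and (u')² and integrate term by term on (0, π), using: for integers n ≥ 1, ∫_0^π sin²(nx) dx = ∫_0^π cos²(nx) dx = π/2; for n ≠ n', ∫_0^π sin(nx)sin(n'x) dx = ∫_0^π cos(nx)cos(n'x) dx = 0; and by product-to-sum, ∫_0^π sin(nx)cos(n'x) dx = ½∫_0^π [sin((n+n')x) + sin((n−n')x)] dx, which is 0 when n+n' is even and 2n/(n²−n'²) when n+n' is odd (it need not vanish on (0, π)).
  u² squared terms: (-1)²·∫cos(5x)² dx = 1·π/2 = π/2;  (-3)²·∫sin(x)² dx = 9·π/2 = 9*π/2;  (5)²·∫sin(2x)² dx = 25·π/2 = 25*π/2.
  u² cross terms: 2·(-1)·(-3)·∫cos(5x)·sin(x) dx = 6·(0) = 0;  2·(-1)·(5)·∫cos(5x)·sin(2x) dx = -10·(-4/21) = 40/21;  2·(-3)·(5)·∫sin(x)·sin(2x) dx = -30·(0) = 0.
  So ∫_0^π u² dx = π/2 + 9*π/2 + 25*π/2 + 0 + 40/21 + 0 = 40/21 + 35*π/2.
  (u')² squared terms: (-3)²·∫cos(x)² dx = 9·π/2 = 9*π/2;  (5)²·∫sin(5x)² dx = 25·π/2 = 25*π/2;  (10)²·∫cos(2x)² dx = 100·π/2 = 50*π.
  (u')² cross terms: 2·(-3)·(5)·∫cos(x)·sin(5x) dx = -30·(0) = 0;  2·(-3)·(10)·∫cos(x)·cos(2x) dx = -60·(0) = 0;  2·(5)·(10)·∫sin(5x)·cos(2x) dx = 100·(10/21) = 1000/21.
  So ∫_0^π (u')² dx = 9*π/2 + 25*π/2 + 50*π + 0 + 0 + 1000/21 = 1000/21 + 67*π.
||u||_{H^1}^2 = (40/21 + 35*π/2) + (1000/21 + 67*π) = 1040/21 + 169*π/2.


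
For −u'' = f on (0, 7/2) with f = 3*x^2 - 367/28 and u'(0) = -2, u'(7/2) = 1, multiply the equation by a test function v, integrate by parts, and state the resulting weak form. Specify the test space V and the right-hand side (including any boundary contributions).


V = H^1(0, 7/2) (v unrestricted at boundary; u is determined up to an additive constant); weak form: ∫_0^7/2 u'v' dx = ∫_0^7/2 (3*x^2 - 367/28) v dx + v(7/2) + 2·v(0) for all v ∈ V.

Multiply both sides by a test function v and integrate from 0 to 7/2:
  ∫_0^7/2 −u''(x) v(x) dx = ∫_0^7/2 f(x) v(x) dx.
Integrate the LHS by parts once:
  ∫_0^7/2 −u'' v dx = −[u'(x) v(x)]_0^7/2 + ∫_0^7/2 u'(x) v'(x) dx.
Thus ∫_0^7/2 u'(x) v'(x) dx = ∫_0^7/2 f(x) v(x) dx + [u'(x) v(x)]_0^7/2.
Choose V so that boundary terms are either known or forced to vanish.
u has inhomogeneous Neumann u'(0) = -2, u'(7/2) = 1. [u' v]_0^7/2 = (1)·v(7/2) − (-2)·v(0) = v(7/2) + 2·v(0). Take V = H^1(0, 7/2); boundary term becomes part of RHS.
Weak formulation: find u (satisfying any essential BC) such that ∫_0^7/2 u'(x) v'(x) dx = ∫_0^7/2 f v dx + v(7/2) + 2·v(0) for all v ∈ V (Neumann data are natural BCs: they enter the RHS as boundary terms).
Substituting f(x) = 3*x^2 - 367/28, the right-hand side is ∫_0^7/2 (3*x^2 - 367/28) v dx + v(7/2) + 2·v(0).
Compatibility check (pure Neumann): taking v ≡ 1 ∈ V gives 0 = ∫_0^7/2 f dx + (1) − (-2), i.e. ∫_0^7/2 f dx must equal u'(0) − u'(7/2) = -3. Indeed ∫_0^7/2 (3*x^2 - 367/28) dx = -3, so the data are compatible. The solution is then unique only up to an additive constant (fix it e.g. by requiring ∫_0^7/2 u dx = 0).


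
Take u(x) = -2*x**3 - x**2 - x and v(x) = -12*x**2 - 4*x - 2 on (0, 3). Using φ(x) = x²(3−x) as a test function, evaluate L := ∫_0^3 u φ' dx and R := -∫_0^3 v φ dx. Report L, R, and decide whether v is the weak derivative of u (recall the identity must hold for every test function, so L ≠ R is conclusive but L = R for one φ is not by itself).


LHS = 3537/20, RHS = 3537/10. No, v is not the weak derivative of u.

u(x) = -2*x**3 - x**2 - x, classical derivative u'(x) = -6*x**2 - 2*x - 1.
φ(x) = x²(3−x), so φ'(x) = 3*x*(2 - x).
Note φ(0) = φ(3) = 0, so the boundary term u·φ vanishes.
LHS = ∫_0^3 u(x) φ'(x) dx = ∫_0^3 (6*x^5 - 9*x^4 - 3*x^3 - 6*x^2) dx. Term by term:
  ∫_0^3 6*x^5 dx = 729;  ∫_0^3 -9*x^4 dx = -2187/5;  ∫_0^3 -3*x^3 dx = -243/4;
  ∫_0^3 -6*x^2 dx = -54.
Sum: 729 − 2187/5 − 243/4 − 54 = 3537/20.
So LHS = 3537/20.
∫_0^3 v(x) φ(x) dx = ∫_0^3 (12*x^5 - 32*x^4 - 10*x^3 - 6*x^2) dx. Term by term:
  ∫_0^3 12*x^5 dx = 1458;  ∫_0^3 -32*x^4 dx = -7776/5;  ∫_0^3 -10*x^3 dx = -405/2;
  ∫_0^3 -6*x^2 dx = -54.
Sum: 1458 − 7776/5 − 405/2 − 54 = -3537/10.
So RHS = -∫_0^3 v(x) φ(x) dx = 3537/10.
LHS − RHS = -3537/20 ≠ 0, so the identity fails.
(For a valid weak derivative the identity must hold for EVERY test function, in particular this one. The failure shows v is NOT the weak derivative of u.)
Correct weak derivative would be u'(x) = -6*x**2 - 2*x - 1.


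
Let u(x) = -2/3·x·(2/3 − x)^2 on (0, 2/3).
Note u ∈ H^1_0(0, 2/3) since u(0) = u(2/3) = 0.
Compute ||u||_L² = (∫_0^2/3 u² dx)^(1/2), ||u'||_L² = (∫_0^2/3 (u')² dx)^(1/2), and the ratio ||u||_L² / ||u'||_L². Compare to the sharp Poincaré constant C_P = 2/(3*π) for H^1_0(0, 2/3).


||u||_L² / ||u'||_L² = sqrt(14)/21 < C_P = 2/(3*π).

u(x) = -2/3·x·(2/3 − x)^2, so u'(x) = -2*x^2 + 16*x/9 - 8/27.
u(x) = -2/3·x·(2/3 − x)^2 vanishes at x = 0 and x = 2/3, so u ∈ H^1_0(0, 2/3). Differentiate via the product rule and integrate the resulting polynomials term by term.
  ∫_0^2/3 u² dx = ∫_0^2/3 (4*x^6/9 - 32*x^5/27 + 32*x^4/27 - 128*x^3/243 + 64*x^2/729) dx. Term by term:
    ∫_0^2/3 4*x^6/9 dx = 512/137781;  ∫_0^2/3 -32*x^5/27 dx = -1024/59049;  ∫_0^2/3 32*x^4/27 dx = 1024/32805;
    ∫_0^2/3 -128*x^3/243 dx = -512/19683;  ∫_0^2/3 64*x^2/729 dx = 512/59049.
  Sum: 512/137781 − 1024/59049 + 1024/32805 − 512/19683 + 512/59049 = 512/2066715.
  ∫_0^2/3 (u')² dx = ∫_0^2/3 (4*x^4 - 64*x^3/9 + 352*x^2/81 - 256*x/243 + 64/729) dx. Term by term:
    ∫_0^2/3 4*x^4 dx = 128/1215;  ∫_0^2/3 -64*x^3/9 dx = -256/729;  ∫_0^2/3 352*x^2/81 dx = 2816/6561;
    ∫_0^2/3 -256*x/243 dx = -512/2187;  ∫_0^2/3 64/729 dx = 128/2187.
  Sum: 128/1215 − 256/729 + 2816/6561 − 512/2187 + 128/2187 = 256/32805.
∫_0^2/3 u² dx = 512/2066715, so ||u||_L² = 16*sqrt(70)/8505.
∫_0^2/3 (u')² dx = 256/32805, so ||u'||_L² = 16*sqrt(5)/405.
Ratio ||u||_L² / ||u'||_L² = sqrt(14)/21.
Sharp Poincaré constant on H^1_0(0, 2/3) is C_P = L/π = 2/(3*π), achieved by sin(3*π/2·x).
A polynomial bump cannot attain the sharp Poincaré constant (only the first sine eigenfunction does), so the ratio is strictly less than C_P, consistent with ||u||_L² ≤ C_P ||u'||_L².


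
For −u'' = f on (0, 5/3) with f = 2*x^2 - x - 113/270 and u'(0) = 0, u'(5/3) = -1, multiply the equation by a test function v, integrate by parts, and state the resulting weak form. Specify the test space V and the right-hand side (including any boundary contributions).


V = H^1(0, 5/3) (v unrestricted at boundary; u is determined up to an additive constant); weak form: ∫_0^5/3 u'v' dx = ∫_0^5/3 (2*x^2 - x - 113/270) v dx − v(5/3) for all v ∈ V.

Multiply both sides by a test function v and integrate from 0 to 5/3:
  ∫_0^5/3 −u''(x) v(x) dx = ∫_0^5/3 f(x) v(x) dx.
Integrate the LHS by parts once:
  ∫_0^5/3 −u'' v dx = −[u'(x) v(x)]_0^5/3 + ∫_0^5/3 u'(x) v'(x) dx.
Thus ∫_0^5/3 u'(x) v'(x) dx = ∫_0^5/3 f(x) v(x) dx + [u'(x) v(x)]_0^5/3.
Choose V so that boundary terms are either known or forced to vanish.
u has inhomogeneous Neumann u'(0) = 0, u'(5/3) = -1. [u' v]_0^5/3 = (-1)·v(5/3) − (0)·v(0) = − v(5/3). Take V = H^1(0, 5/3); boundary term becomes part of RHS.
Weak formulation: find u (satisfying any essential BC) such that ∫_0^5/3 u'(x) v'(x) dx = ∫_0^5/3 f v dx − v(5/3) for all v ∈ V (Neumann data are natural BCs: they enter the RHS as boundary terms).
Substituting f(x) = 2*x^2 - x - 113/270, the right-hand side is ∫_0^5/3 (2*x^2 - x - 113/270) v dx − v(5/3).
Compatibility check (pure Neumann): taking v ≡ 1 ∈ V gives 0 = ∫_0^5/3 f dx + (-1) − (0), i.e. ∫_0^5/3 f dx must equal u'(0) − u'(5/3) = 1. Indeed ∫_0^5/3 (2*x^2 - x - 113/270) dx = 1, so the data are compatible. The solution is then unique only up to an additive constant (fix it e.g. by requiring ∫_0^5/3 u dx = 0).


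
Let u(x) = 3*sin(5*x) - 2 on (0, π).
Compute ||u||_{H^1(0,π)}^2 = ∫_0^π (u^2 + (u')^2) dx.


||u||_{H^1(0,π)}^2 = -24/5 + 121*π

u'(x) = 15*cos(5*x).
Expand u² and (u')² and integrate term by term on (0, π), using: for integers n ≥ 1, ∫_0^π sin²(nx) dx = ∫_0^π cos²(nx) dx = π/2; for n ≠ n', ∫_0^π sin(nx)sin(n'x) dx = ∫_0^π cos(nx)cos(n'x) dx = 0; and by product-to-sum, ∫_0^π sin(nx)cos(n'x) dx = ½∫_0^π [sin((n+n')x) + sin((n−n')x)] dx, which is 0 when n+n' is even and 2n/(n²−n'²) when n+n' is odd (it need not vanish on (0, π)). For the constant mode: ∫_0^π 1 dx = π, ∫_0^π cos(nx) dx = 0, ∫_0^π sin(nx) dx = (1−(−1)^n)/n.
  u² squared terms: (-2)²·∫1 dx = 4·π = 4*π;  (3)²·∫sin(5x)² dx = 9·π/2 = 9*π/2.
  u² cross terms: 2·(-2)·(3)·∫1·sin(5x) dx = -12·(2/5) = -24/5.
  So ∫_0^π u² dx = 4*π + 9*π/2 − 24/5 = -24/5 + 17*π/2.
  (u')² squared terms: (15)²·∫cos(5x)² dx = 225·π/2 = 225*π/2.
  So ∫_0^π (u')² dx = 225*π/2.
||u||_{H^1}^2 = (-24/5 + 17*π/2) + (225*π/2) = -24/5 + 121*π.


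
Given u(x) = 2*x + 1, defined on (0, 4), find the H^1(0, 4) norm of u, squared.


||u||_{H^1}^2 = 412/3

The H^1 norm (squared) on an interval (0, L) is
  ||u||_{H^1}^2 = ∫_0^L u(x)^2 dx + ∫_0^L u'(x)^2 dx.
Compute u'(x) = 2.
Then u(x)^2 = 4*x**2 + 4*x + 1 and u'(x)^2 = 4.
Integrate each monomial from 0 to 4 using ∫_0^4 c·x^n dx = c·4^(n+1)/(n+1):
  ∫_0^4 u(x)^2 dx = ∫_0^4 (4*x^2 + 4*x + 1) dx. Term by term:
    ∫_0^4 4*x^2 dx = 256/3;  ∫_0^4 4*x dx = 32;  ∫_0^4 1 dx = 4.
  Sum: 256/3 + 32 + 4 = 364/3.
  ∫_0^4 u'(x)^2 dx = ∫_0^4 (4) dx. Term by term:
    ∫_0^4 4 dx = 16.
Adding: ||u||_{H^1}^2 = 364/3 + 16 = 412/3.


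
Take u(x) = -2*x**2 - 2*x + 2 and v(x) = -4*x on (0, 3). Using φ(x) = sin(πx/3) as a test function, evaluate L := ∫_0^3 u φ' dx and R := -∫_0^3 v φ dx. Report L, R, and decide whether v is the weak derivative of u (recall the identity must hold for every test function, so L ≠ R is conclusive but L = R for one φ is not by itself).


LHS = 48/π, RHS = 36/π. No, v is not the weak derivative of u.

u(x) = -2*x**2 - 2*x + 2, classical derivative u'(x) = -4*x - 2.
φ(x) = sin(πx/3), so φ'(x) = π*cos(π*x/3)/3.
Note φ(0) = φ(3) = 0, so the boundary term u·φ vanishes.
LHS = ∫_0^3 u(x) φ'(x) dx = ∫_0^3 (-2*π*x^2*cos(π*x/3)/3 - 2*π*x*cos(π*x/3)/3 + 2*π*cos(π*x/3)/3) dx. Term by term:
  ∫_0^3 2*π*cos(π*x/3)/3 dx = 0;  ∫_0^3 -2*π*x*cos(π*x/3)/3 dx = 12/π;  ∫_0^3 -2*π*x^2*cos(π*x/3)/3 dx = 36/π.
Sum: 0 + 12/π + 36/π = 48/π.
So LHS = 48/π.
∫_0^3 v(x) φ(x) dx = ∫_0^3 (-4*x*sin(π*x/3)) dx. Term by term:
  ∫_0^3 -4*x*sin(π*x/3) dx = -36/π.
So RHS = -∫_0^3 v(x) φ(x) dx = 36/π.
LHS − RHS = 12/π ≠ 0, so the identity fails.
(For a valid weak derivative the identity must hold for EVERY test function, in particular this one. The failure shows v is NOT the weak derivative of u.)
Correct weak derivative would be u'(x) = -4*x - 2.


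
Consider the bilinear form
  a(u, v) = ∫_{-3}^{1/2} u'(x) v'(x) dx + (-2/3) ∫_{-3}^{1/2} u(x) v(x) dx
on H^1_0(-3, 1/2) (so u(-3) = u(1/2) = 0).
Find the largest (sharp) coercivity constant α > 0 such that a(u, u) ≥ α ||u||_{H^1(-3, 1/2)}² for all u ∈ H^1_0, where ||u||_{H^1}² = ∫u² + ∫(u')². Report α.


α = 2*(-49 + 6*π^2)/(3*(4*π^2 + 49))

Coercivity of a(·,·) on H^1_0(-3, 1/2) means a(u, u) ≥ α ||u||_{H^1}² for every u ∈ H^1_0.
The interval has length L = 7/2, and Poincaré/coercivity depend only on L. Here a(u, u) = ∫(u')² + (-2/3)·∫u².
Here c = -2/3 < 0 with |c| < (π/L)² = 4*π^2/49, so coercivity still holds. The condition a(u,u) ≥ α||u||_{H^1}² reads (1−α)∫(u')² ≥ (α−c)∫u². Any admissible α is ≤ 1 (rapidly oscillating u have ∫u²/∫(u')² → 0), and α = 1 would force 0 ≥ (1−c)∫u², impossible since c < 1; so 1−α > 0. By the sharp Poincaré inequality on H^1_0 of an interval of length L, ∫(u')² ≥ (π/L)²∫u² with equality for the first sine mode sin(π(x−x₀)/L) (x₀ the left endpoint), so the inequality holds for all u iff (1−α)(π/L)² ≥ α − c, i.e. α ≤ ((π/L)² + c)/((π/L)² + 1) = (1 + c(L/π)²)/(1 + (L/π)²). (Direct route, valid since c ≤ 0: Poincaré gives c∫u² ≥ c(L/π)²∫(u')², so a(u,u) ≥ (1 + c(L/π)²)∫(u')², while ||u||_{H^1}² ≤ (1 + (L/π)²)∫(u')²; dividing yields the same α.) With (π/L)² = 4*π^2/49 and c = -2/3, the largest admissible constant is α = ((π/L)² + c)/((π/L)² + 1).
Simplifying, α = 2*(-49 + 6*π^2)/(3*(4*π^2 + 49)).


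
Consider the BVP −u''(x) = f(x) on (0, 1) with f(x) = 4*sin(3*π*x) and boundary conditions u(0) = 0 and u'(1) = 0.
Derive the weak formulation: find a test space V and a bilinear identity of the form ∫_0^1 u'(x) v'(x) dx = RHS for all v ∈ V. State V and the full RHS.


V = {v ∈ H^1(0, 1) : v(0) = 0} (test functions vanish at x = 0 where u is specified); weak form: ∫_0^1 u'v' dx = ∫_0^1 (4*sin(3*π*x)) v dx for all v ∈ V.

Multiply both sides by a test function v and integrate from 0 to 1:
  ∫_0^1 −u''(x) v(x) dx = ∫_0^1 f(x) v(x) dx.
Integrate the LHS by parts once:
  ∫_0^1 −u'' v dx = −[u'(x) v(x)]_0^1 + ∫_0^1 u'(x) v'(x) dx.
Thus ∫_0^1 u'(x) v'(x) dx = ∫_0^1 f(x) v(x) dx + [u'(x) v(x)]_0^1.
Choose V so that boundary terms are either known or forced to vanish.
Mixed BC: u(0) = 0 (Dirichlet) and u'(1) = 0 (Neumann). Define V = {v ∈ H^1(0, 1) : v(0) = 0}. Then [u' v]_0^1 = u'(1)·v(1) − u'(0)·0 = 0.
Weak formulation: find u (satisfying any essential BC) such that ∫_0^1 u'(x) v'(x) dx = ∫_0^1 f v dx for all v ∈ V (Dirichlet at 0 absorbed into V; the Neumann datum at x = 1 is zero, so no boundary term remains).
Substituting f(x) = 4*sin(3*π*x), the right-hand side is ∫_0^1 (4*sin(3*π*x)) v dx.


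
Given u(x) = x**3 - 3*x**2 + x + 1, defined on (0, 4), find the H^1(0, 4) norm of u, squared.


||u||_{H^1}^2 = 10456/21

The H^1 norm (squared) on an interval (0, L) is
  ||u||_{H^1}^2 = ∫_0^L u(x)^2 dx + ∫_0^L u'(x)^2 dx.
Compute u'(x) = 3*x**2 - 6*x + 1.
Then u(x)^2 = x**6 - 6*x**5 + 11*x**4 - 4*x**3 - 5*x**2 + 2*x + 1 and u'(x)^2 = 9*x**4 - 36*x**3 + 42*x**2 - 12*x + 1.
Integrate each monomial from 0 to 4 using ∫_0^4 c·x^n dx = c·4^(n+1)/(n+1):
  ∫_0^4 u(x)^2 dx = ∫_0^4 (x^6 - 6*x^5 + 11*x^4 - 4*x^3 - 5*x^2 + 2*x + 1) dx. Term by term:
    ∫_0^4 x^6 dx = 16384/7;  ∫_0^4 -6*x^5 dx = -4096;  ∫_0^4 11*x^4 dx = 11264/5;
    ∫_0^4 -4*x^3 dx = -256;  ∫_0^4 -5*x^2 dx = -320/3;  ∫_0^4 2*x dx = 16;
    ∫_0^4 1 dx = 4.
  Sum: 16384/7 − 4096 + 11264/5 − 256 − 320/3 + 16 + 4 = 16244/105.
  ∫_0^4 u'(x)^2 dx = ∫_0^4 (9*x^4 - 36*x^3 + 42*x^2 - 12*x + 1) dx. Term by term:
    ∫_0^4 9*x^4 dx = 9216/5;  ∫_0^4 -36*x^3 dx = -2304;  ∫_0^4 42*x^2 dx = 896;
    ∫_0^4 -12*x dx = -96;  ∫_0^4 1 dx = 4.
  Sum: 9216/5 − 2304 + 896 − 96 + 4 = 1716/5.
Adding: ||u||_{H^1}^2 = 16244/105 + 1716/5 = 10456/21.


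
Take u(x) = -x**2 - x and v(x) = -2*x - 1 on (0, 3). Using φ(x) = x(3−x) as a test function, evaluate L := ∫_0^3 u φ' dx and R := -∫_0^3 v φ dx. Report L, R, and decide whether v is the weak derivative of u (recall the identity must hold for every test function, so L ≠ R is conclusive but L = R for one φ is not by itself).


LHS = 18, RHS = 18. Yes, v = u' weakly.

u(x) = -x**2 - x, classical derivative u'(x) = -2*x - 1.
φ(x) = x(3−x), so φ'(x) = 3 - 2*x.
Note φ(0) = φ(3) = 0, so the boundary term u·φ vanishes.
LHS = ∫_0^3 u(x) φ'(x) dx = ∫_0^3 (2*x^3 - x^2 - 3*x) dx. Term by term:
  ∫_0^3 2*x^3 dx = 81/2;  ∫_0^3 -x^2 dx = -9;  ∫_0^3 -3*x dx = -27/2.
Sum: 81/2 − 9 − 27/2 = 18.
So LHS = 18.
∫_0^3 v(x) φ(x) dx = ∫_0^3 (2*x^3 - 5*x^2 - 3*x) dx. Term by term:
  ∫_0^3 2*x^3 dx = 81/2;  ∫_0^3 -5*x^2 dx = -45;  ∫_0^3 -3*x dx = -27/2.
Sum: 81/2 − 45 − 27/2 = -18.
So RHS = -∫_0^3 v(x) φ(x) dx = 18.
LHS = RHS, so the identity holds for this test φ.
Moreover u is smooth here and v(x) = u'(x) = -2*x - 1 pointwise, so the identity holds for every test function. Hence v is the weak derivative of u.


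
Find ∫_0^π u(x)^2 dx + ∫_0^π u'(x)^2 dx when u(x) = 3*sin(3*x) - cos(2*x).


||u||_{H^1(0,π)}^2 = -36 + 95*π/2

u'(x) = 2*sin(2*x) + 9*cos(3*x).
Expand u² and (u')² and integrate term by term on (0, π), using: for integers n ≥ 1, ∫_0^π sin²(nx) dx = ∫_0^π cos²(nx) dx = π/2; for n ≠ n', ∫_0^π sin(nx)sin(n'x) dx = ∫_0^π cos(nx)cos(n'x) dx = 0; and by product-to-sum, ∫_0^π sin(nx)cos(n'x) dx = ½∫_0^π [sin((n+n')x) + sin((n−n')x)] dx, which is 0 when n+n' is even and 2n/(n²−n'²) when n+n' is odd (it need not vanish on (0, π)).
  u² squared terms: (-1)²·∫cos(2x)² dx = 1·π/2 = π/2;  (3)²·∫sin(3x)² dx = 9·π/2 = 9*π/2.
  u² cross terms: 2·(-1)·(3)·∫cos(2x)·sin(3x) dx = -6·(6/5) = -36/5.
  So ∫_0^π u² dx = π/2 + 9*π/2 − 36/5 = -36/5 + 5*π.
  (u')² squared terms: (2)²·∫sin(2x)² dx = 4·π/2 = 2*π;  (9)²·∫cos(3x)² dx = 81·π/2 = 81*π/2.
  (u')² cross terms: 2·(2)·(9)·∫sin(2x)·cos(3x) dx = 36·(-4/5) = -144/5.
  So ∫_0^π (u')² dx = 2*π + 81*π/2 − 144/5 = -144/5 + 85*π/2.
||u||_{H^1}^2 = (-36/5 + 5*π) + (-144/5 + 85*π/2) = -36 + 95*π/2.
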